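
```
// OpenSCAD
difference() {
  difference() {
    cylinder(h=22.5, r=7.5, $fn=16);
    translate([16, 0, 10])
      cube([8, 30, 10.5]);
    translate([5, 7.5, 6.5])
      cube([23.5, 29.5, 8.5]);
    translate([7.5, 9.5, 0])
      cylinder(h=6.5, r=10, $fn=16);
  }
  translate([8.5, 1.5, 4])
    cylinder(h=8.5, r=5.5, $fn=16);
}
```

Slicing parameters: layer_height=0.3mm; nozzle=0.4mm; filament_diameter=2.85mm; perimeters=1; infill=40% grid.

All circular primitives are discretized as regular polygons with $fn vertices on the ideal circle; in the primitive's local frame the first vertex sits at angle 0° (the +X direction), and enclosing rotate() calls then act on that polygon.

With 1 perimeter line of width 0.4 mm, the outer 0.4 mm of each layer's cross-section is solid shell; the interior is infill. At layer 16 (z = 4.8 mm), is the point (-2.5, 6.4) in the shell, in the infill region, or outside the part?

At z = 4.8 mm: the r=7.5 cylinder contributes a regular 16-gon of circumradius 7.5; the cube at (16, 0) is absent (z outside [10, 20.5]); the cube at (5, 7.5) does not reach this height (z outside [6.5, 15]); the r=10 cylinder at (7.5, 9.5) contributes a regular 16-gon of circumradius 10; Subtracting the remaining from the first: starting from the r=7.5 cylinder, the r=10 cylinder at (7.5, 9.5) partially overlaps it — only the 43.29 mm² overlap (of its 306.15 mm²) is removed, clipping the outline — 1 connected region; the r=5.5 cylinder at (8.5, 1.5) contributes a regular 16-gon of circumradius 5.5; After the difference (first − rest): starting from that combined region, the r=5.5 cylinder at (8.5, 1.5) partially overlaps it — only the 9.45 mm² overlap (of its 92.61 mm²) is removed, clipping the outline — 1 connected region. Overall, the cross-section is a single solid region. The nearest boundary edge runs (-2.87, 6.93)→(-2.02, 7.10); distance from the point to it = 0.59 mm. The point is inside the cross-section and 0.59 mm from the nearest boundary — more than the 0.4 mm shell width (1 × 0.4), so it's in the infill interior.

infill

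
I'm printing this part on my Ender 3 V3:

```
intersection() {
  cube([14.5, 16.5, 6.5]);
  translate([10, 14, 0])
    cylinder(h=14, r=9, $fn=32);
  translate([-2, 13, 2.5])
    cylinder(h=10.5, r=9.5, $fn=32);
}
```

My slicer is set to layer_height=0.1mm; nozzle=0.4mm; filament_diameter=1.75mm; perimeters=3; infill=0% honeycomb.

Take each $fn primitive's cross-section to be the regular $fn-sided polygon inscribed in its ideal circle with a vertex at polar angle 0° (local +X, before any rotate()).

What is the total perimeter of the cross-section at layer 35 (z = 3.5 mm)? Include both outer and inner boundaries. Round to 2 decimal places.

27.39 mm

At z = 3.5 mm: the cube is present — its section is the full 14.5×16.5 rectangle (perimeter 62.00 mm); the r=9 cylinder at (10, 14) contributes a regular 32-gon of circumradius 9 (perimeter = 2·32·9.000·sin(180°/32) = 56.46 mm); the r=9.5 cylinder at (-2, 13) gives a regular 32-gon of circumradius 9.5 (constant along its height) (perimeter = 2·32·9.500·sin(180°/32) = 59.59 mm); After intersecting: the r=9 cylinder at (10, 14) partially overlaps the 14.5×16.5 cube; clipping to the common part keeps 135.20 mm²; the r=9.5 cylinder at (-2, 13) partially overlaps the running intersection; clipping to the common part keeps 49.10 mm² — boundary = 27.39 mm. Overall, the cross-section is a single solid region. Total boundary length (outer) = 27.39 mm.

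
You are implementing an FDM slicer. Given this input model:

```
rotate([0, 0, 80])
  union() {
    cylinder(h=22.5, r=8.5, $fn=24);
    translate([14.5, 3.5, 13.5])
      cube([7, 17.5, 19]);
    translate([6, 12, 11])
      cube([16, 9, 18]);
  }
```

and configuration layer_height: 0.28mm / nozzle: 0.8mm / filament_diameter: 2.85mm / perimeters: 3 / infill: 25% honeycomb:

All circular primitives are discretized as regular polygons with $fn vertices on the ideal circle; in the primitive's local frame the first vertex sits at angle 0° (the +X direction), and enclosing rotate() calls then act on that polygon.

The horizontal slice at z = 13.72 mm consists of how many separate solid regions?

At z = 13.72 mm: the r=8.5 cylinder gives a regular 24-gon of circumradius 8.5 (constant along its height); the cube at (14.5, 3.5) (footprint 7×17.5) is included at this height; the cube at (6, 12) (footprint 16×9) is included at this height; Merging all regions: the regions partially overlap (shared area 63.00 mm²), so overlapping operands fuse into one piece — 2 connected regions; (whole slice rotated 80° about Z — lengths, areas and connectivity unchanged). The result has 2 disconnected regions.

2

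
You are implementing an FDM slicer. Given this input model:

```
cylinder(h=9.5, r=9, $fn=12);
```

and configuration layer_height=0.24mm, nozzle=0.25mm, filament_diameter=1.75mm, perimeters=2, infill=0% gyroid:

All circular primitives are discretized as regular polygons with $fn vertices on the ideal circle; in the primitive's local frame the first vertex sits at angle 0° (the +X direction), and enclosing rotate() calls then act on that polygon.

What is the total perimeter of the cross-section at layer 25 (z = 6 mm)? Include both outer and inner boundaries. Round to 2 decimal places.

At z = 6 mm: the r=9 cylinder contributes a regular 12-gon of circumradius 9 (perimeter = 2·12·9.000·sin(180°/12) = 55.90 mm). Overall, the cross-section is a single solid region. Total boundary length (outer) = 55.90 mm.

55.90 mm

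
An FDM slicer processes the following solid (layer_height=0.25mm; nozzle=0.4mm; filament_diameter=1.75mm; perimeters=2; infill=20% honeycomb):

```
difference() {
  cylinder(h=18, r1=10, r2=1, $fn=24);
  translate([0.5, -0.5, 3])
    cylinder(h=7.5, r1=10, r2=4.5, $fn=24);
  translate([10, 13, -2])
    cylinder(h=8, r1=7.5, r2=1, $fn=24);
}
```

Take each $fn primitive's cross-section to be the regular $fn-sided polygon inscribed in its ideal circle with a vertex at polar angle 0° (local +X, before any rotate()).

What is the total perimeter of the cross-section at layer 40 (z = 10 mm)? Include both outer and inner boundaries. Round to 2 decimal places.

35.30 mm

At z = 10 mm: the cone: at t=0.556 of its height the radius interpolates to r₁+(r₂−r₁)t = 5.000, giving a regular 24-gon of that circumradius (perimeter = 2·24·5.000·sin(180°/24) = 31.33 mm); the cone at (0.5, -0.5): at t=0.933 of its height the radius interpolates to r₁+(r₂−r₁)t = 4.867, giving a regular 24-gon of that circumradius (perimeter = 2·24·4.867·sin(180°/24) = 30.49 mm); the cone at (10, 13) is absent (z outside [-2, 6]); After the difference (first − rest): starting from the cone, the cone at (0.5, -0.5) partially overlaps it — only the 68.54 mm² overlap (of its 73.56 mm²) is removed, clipping the outline — boundary = 35.30 mm. Overall, the cross-section is a single solid region. Total boundary length (outer) = 35.30 mm.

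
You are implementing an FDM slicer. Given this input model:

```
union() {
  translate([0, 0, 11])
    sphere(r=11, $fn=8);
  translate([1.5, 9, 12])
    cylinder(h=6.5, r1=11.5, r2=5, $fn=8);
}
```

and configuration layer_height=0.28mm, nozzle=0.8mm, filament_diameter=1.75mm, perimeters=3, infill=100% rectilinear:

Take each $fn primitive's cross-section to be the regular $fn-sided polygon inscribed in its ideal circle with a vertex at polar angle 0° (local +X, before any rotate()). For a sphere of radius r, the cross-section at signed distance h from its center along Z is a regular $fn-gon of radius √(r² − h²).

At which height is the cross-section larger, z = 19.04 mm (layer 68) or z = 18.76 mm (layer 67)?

Layer 68 (z = 19.04): the sphere: section is a regular 8-gon, circumradius = √(r²−h²) = √(11²−8.04²) = 7.507 (area = (8/2)·7.507²·sin(360°/8) = 159.41 mm²); the cone at (1.5, 9) does not reach this height (z outside [12, 18.5]); Taking the union: only the r=11 sphere is present, so the union is just that shape — area = 159.41 mm². So its area = 159.41 mm². Layer 67 (z = 18.76): the r=11 sphere slices to a regular 8-gon of circumradius 7.796 (√(r²−h²) with h=7.76 from center) (area = (8/2)·7.796²·sin(360°/8) = 171.92 mm²); the cone at (1.5, 9) is not intersected at this z (z outside [12, 18.5]); Combining (union): only the r=11 sphere is present, so the union is just that shape — area = 171.92 mm². So its area = 171.92 mm². Layer 67 is larger (171.92 vs 159.41 mm²).

layer 67 (z = 18.76 mm)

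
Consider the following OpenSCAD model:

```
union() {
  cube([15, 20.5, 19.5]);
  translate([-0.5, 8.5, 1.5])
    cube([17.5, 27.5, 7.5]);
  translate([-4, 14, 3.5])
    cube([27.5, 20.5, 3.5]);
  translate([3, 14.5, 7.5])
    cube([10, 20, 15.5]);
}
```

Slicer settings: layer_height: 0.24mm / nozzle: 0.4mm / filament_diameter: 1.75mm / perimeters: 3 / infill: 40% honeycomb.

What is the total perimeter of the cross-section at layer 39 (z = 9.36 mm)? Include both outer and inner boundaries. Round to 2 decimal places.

99.00 mm

At z = 9.36 mm: the cube is present — its section is the full 15×20.5 rectangle (perimeter 71.00 mm); the cube at (-0.5, 8.5) does not reach this height (z outside [1.5, 9]); the cube at (-4, 14) is not intersected at this z (z outside [3.5, 7]); the 10×20 cube at (3, 14.5) contributes its full rectangle (perimeter 60.00 mm); Merging all regions: the regions partially overlap (shared area 60.00 mm²), so the edge portions inside another operand are dropped and the merged outline is re-measured after clipping — boundary = 99.00 mm. Overall, the cross-section is a single solid region. Total boundary length (outer) = 99.00 mm.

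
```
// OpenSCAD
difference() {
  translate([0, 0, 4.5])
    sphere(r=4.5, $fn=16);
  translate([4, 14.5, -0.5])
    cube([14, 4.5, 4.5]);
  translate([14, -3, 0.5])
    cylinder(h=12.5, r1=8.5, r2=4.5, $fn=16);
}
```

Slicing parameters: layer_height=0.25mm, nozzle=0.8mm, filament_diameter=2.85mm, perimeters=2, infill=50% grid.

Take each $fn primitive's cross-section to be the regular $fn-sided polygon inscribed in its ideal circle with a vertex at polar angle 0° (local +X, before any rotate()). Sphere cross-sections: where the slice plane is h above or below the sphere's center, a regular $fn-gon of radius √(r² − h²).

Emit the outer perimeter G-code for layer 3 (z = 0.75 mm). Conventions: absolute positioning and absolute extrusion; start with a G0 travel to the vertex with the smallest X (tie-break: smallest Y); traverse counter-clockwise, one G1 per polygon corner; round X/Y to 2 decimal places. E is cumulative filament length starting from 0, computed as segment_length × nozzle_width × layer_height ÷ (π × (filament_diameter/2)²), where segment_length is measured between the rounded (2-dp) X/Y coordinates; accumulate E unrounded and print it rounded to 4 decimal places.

At z = 0.75 mm: the sphere: section is a regular 16-gon, circumradius = √(r²−h²) = √(4.5²−3.75²) = 2.487; the cube at (4, 14.5) (footprint 14×4.5) is included at this height; the cone at (14, -3) contributes a regular 16-gon of circumradius 8.420 (interpolated between r1=8.5 and r2=4.5 at t=0.020); Taking the first minus the rest: starting from the r=4.5 sphere, the 14×4.5 cube at (4, 14.5) misses the remaining region (no effect); the cone at (14, -3) misses the remaining region (no effect) — 1 connected region. The outline is a single polygon with 16 vertices. Extrusion per mm of travel: 0.8 × 0.25 / (π × 1.425²) = 0.031351. Accumulating E over each segment gives final E = 0.4871.

G0 X-2.49 Y0.00 Z0.75
G1 X-2.30 Y-0.95 E0.0304
G1 X-1.76 Y-1.76 E0.0609
G1 X-0.95 Y-2.30 E0.0914
G1 X0.00 Y-2.49 E0.1218
G1 X0.95 Y-2.30 E0.1522
G1 X1.76 Y-1.76 E0.1827
G1 X2.30 Y-0.95 E0.2132
G1 X2.49 Y0.00 E0.2436
G1 X2.30 Y0.95 E0.2739
G1 X1.76 Y1.76 E0.3045
G1 X0.95 Y2.30 E0.3350
G1 X0.00 Y2.49 E0.3654
G1 X-0.95 Y2.30 E0.3957
G1 X-1.76 Y1.76 E0.4263
G1 X-2.30 Y0.95 E0.4568
G1 X-2.49 Y0.00 E0.4871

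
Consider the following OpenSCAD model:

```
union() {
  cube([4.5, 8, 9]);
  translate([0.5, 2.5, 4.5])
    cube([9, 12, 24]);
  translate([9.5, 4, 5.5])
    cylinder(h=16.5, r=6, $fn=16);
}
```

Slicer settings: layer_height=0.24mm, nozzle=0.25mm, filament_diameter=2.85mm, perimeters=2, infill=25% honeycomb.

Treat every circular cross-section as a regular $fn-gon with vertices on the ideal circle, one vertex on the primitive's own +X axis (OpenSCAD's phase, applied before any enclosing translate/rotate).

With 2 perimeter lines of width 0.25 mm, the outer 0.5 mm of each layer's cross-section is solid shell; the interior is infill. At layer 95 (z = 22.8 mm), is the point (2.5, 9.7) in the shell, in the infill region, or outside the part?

At z = 22.8 mm: the cube does not reach this height (z outside [0, 9]); the cube at (0.5, 2.5) (footprint 9×12) is included at this height; the cylinder at (9.5, 4) is absent (z outside [5.5, 22]); Taking the union: only the 9×12 cube at (0.5, 2.5) is present, so the union is just that shape — 1 connected region. Overall, the cross-section is a single solid region. The nearest boundary edge runs (0.50, 14.50)→(0.50, 2.50); distance from the point to it = 2.00 mm. The point is inside the cross-section and 2.00 mm from the nearest boundary — more than the 0.5 mm shell width (2 × 0.25), so it's in the infill interior.

infill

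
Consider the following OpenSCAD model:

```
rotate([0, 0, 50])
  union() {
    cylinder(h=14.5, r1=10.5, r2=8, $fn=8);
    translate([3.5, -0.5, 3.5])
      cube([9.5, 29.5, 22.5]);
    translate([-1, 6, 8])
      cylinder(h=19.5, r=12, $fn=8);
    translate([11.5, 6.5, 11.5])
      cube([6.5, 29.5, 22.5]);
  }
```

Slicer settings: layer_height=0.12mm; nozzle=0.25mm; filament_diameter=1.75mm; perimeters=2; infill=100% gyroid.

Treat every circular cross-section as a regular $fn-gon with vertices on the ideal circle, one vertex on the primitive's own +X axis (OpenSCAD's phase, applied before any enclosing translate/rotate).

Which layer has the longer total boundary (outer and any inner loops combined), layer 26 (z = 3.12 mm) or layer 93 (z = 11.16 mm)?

Layer 26 (z = 3.12): the cone: at t=0.215 of its height the radius interpolates to r₁+(r₂−r₁)t = 9.962, giving a regular 8-gon of that circumradius (perimeter = 2·8·9.962·sin(180°/8) = 61.00 mm); the cube at (3.5, -0.5) is absent (z outside [3.5, 26]); the cylinder at (-1, 6) is not intersected at this z (z outside [8, 27.5]); the cube at (11.5, 6.5) is not intersected at this z (z outside [11.5, 34]); Merging all regions: only the cone is present, so the union is just that shape — boundary = 61.00 mm; (whole slice rotated 50° about Z — lengths, areas and connectivity unchanged). So its perimeter = 61.00 mm. Layer 93 (z = 11.16): the cone (r1=10.5→r2=8) has section circumradius 8.576 here — a regular 8-gon (perimeter = 2·8·8.576·sin(180°/8) = 52.51 mm); the 9.5×29.5 cube at (3.5, -0.5) contributes its full rectangle (perimeter 78.00 mm); the r=12 cylinder at (-1, 6) gives a regular 8-gon of circumradius 12 (constant along its height) (perimeter = 2·8·12.000·sin(180°/8) = 73.48 mm); the cube at (11.5, 6.5) does not reach this height (z outside [11.5, 34]); Combining (union): the regions partially overlap (shared area 264.86 mm²), so the edge portions inside another operand are dropped and the merged outline is re-measured after clipping — boundary = 113.43 mm; (rotated 50° about Z; rotation is an isometry so areas/perimeters/island counts are preserved). So its perimeter = 113.43 mm. Layer 93 is larger (113.43 vs 61.00 mm).

layer 93 (z = 11.16 mm)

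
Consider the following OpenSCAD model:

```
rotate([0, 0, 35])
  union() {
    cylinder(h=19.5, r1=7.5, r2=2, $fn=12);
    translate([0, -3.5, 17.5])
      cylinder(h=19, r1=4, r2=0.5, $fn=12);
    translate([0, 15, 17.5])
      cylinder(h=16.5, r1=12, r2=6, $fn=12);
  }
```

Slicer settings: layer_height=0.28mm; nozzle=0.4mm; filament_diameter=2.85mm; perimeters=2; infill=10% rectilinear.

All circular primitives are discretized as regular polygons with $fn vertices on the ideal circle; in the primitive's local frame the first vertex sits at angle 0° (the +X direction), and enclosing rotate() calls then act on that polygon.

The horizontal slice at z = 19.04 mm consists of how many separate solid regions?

At z = 19.04 mm: the cone contributes a regular 12-gon of circumradius 2.130 (interpolated between r1=7.5 and r2=2 at t=0.976); the cone at (0, -3.5) contributes a regular 12-gon of circumradius 3.716 (interpolated between r1=4 and r2=0.5 at t=0.081); the cone at (0, 15) (r1=12→r2=6) has section circumradius 11.440 here — a regular 12-gon; Combining (union): the regions partially overlap (shared area 6.52 mm²), so overlapping operands fuse into one piece — 2 connected regions; (whole slice rotated 35° about Z — lengths, areas and connectivity unchanged). The result has 2 disconnected regions.

2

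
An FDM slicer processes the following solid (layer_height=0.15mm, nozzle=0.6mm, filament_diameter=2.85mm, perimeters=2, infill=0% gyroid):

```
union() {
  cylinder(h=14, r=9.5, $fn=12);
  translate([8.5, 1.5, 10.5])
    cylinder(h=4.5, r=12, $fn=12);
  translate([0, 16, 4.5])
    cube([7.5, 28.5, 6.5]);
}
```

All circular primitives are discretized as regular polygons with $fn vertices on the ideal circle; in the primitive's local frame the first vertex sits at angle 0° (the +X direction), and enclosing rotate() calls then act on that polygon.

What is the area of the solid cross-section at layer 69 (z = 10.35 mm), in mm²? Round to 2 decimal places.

At z = 10.35 mm: the r=9.5 cylinder contributes a regular 12-gon of circumradius 9.5 (area = (12/2)·9.500²·sin(360°/12) = 270.75 mm²); the cylinder at (8.5, 1.5) is not intersected at this z (z outside [10.5, 15]); the 7.5×28.5 cube at (0, 16) contributes its full rectangle (area 213.75 mm²); Merging all regions: the 2 present regions are separate (no shared area or edge), so areas and boundary lengths simply add and each stays a separate island — area = 484.50 mm². Overall, the cross-section has 2 separate islands. Net area = 484.50 mm².

484.50 mm²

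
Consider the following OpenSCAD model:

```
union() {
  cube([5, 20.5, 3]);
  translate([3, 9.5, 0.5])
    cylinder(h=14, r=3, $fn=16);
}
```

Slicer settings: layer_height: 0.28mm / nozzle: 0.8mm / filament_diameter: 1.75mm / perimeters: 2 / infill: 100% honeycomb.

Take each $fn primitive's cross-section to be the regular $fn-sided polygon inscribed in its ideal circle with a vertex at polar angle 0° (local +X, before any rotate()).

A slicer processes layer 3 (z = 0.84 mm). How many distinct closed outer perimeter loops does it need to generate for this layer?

At z = 0.84 mm: the 5×20.5 cube contributes its full rectangle; the r=3 cylinder at (3, 9.5) gives a regular 16-gon of circumradius 3 (constant along its height); Taking the union: the regions partially overlap (shared area 24.64 mm²), so overlapping operands fuse into one piece — 1 connected region. The result has 1 disconnected region.

1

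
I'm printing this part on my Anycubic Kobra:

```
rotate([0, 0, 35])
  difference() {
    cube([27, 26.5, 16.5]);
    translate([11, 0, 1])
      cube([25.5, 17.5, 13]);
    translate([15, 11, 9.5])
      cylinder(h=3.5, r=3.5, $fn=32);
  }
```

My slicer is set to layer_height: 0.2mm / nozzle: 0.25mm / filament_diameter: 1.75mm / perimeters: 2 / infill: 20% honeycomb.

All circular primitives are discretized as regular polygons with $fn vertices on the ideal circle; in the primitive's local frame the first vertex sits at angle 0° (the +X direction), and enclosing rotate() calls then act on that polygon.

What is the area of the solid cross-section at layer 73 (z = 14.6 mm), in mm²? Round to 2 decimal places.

715.50 mm²

At z = 14.6 mm: the cube is present — its section is the full 27×26.5 rectangle (area 715.50 mm²); the cube at (11, 0) is not intersected at this z (z outside [1, 14]); the cylinder at (15, 11) is absent (z outside [9.5, 13]); Taking the first minus the rest: none of the subtracted shapes is present at this height, so the 27×26.5 cube is unchanged — area = 715.50 mm²; (rotated 35° about Z; rotation is an isometry so areas/perimeters/island counts are preserved). Overall, the cross-section is a single solid region. Net area = 715.50 mm².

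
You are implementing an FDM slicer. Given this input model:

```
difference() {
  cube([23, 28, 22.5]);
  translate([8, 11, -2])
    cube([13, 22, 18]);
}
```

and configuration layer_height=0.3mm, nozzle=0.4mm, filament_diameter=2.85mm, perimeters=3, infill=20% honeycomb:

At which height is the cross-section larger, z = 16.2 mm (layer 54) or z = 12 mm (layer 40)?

Layer 54 (z = 16.2): the cube (footprint 23×28) is included at this height (area 644.00 mm²); the cube at (8, 11) is not intersected at this z (z outside [-2, 16]); Subtracting the remaining from the first: none of the subtracted shapes is present at this height, so the 23×28 cube is unchanged — area = 644.00 mm². So its area = 644.00 mm². Layer 40 (z = 12): the 23×28 cube contributes its full rectangle (area 644.00 mm²); the cube at (8, 11) (footprint 13×22) is included at this height (area 286.00 mm²); Taking the first minus the rest: starting from the 23×28 cube (644.00 mm²), the 13×22 cube at (8, 11) partially overlaps it — only the 221.00 mm² overlap (of its 286.00 mm²) is removed, clipping the outline — area = 423.00 mm². So its area = 423.00 mm². Layer 54 is larger (644.00 vs 423.00 mm²).

layer 54 (z = 16.2 mm)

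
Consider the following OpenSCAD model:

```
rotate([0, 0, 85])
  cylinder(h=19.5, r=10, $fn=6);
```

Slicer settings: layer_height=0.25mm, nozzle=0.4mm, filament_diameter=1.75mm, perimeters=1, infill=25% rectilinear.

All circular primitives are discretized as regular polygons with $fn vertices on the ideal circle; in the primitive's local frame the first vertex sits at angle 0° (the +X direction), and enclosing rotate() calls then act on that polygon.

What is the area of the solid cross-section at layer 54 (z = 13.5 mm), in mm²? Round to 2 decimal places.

At z = 13.5 mm: the r=10 cylinder gives a regular 6-gon of circumradius 10 (constant along its height) (area = (6/2)·10.000²·sin(360°/6) = 259.81 mm²); (rotated 85° about Z; rotation is an isometry so areas/perimeters/island counts are preserved). Overall, the cross-section is a single solid region. Net area = 259.81 mm².

259.81 mm²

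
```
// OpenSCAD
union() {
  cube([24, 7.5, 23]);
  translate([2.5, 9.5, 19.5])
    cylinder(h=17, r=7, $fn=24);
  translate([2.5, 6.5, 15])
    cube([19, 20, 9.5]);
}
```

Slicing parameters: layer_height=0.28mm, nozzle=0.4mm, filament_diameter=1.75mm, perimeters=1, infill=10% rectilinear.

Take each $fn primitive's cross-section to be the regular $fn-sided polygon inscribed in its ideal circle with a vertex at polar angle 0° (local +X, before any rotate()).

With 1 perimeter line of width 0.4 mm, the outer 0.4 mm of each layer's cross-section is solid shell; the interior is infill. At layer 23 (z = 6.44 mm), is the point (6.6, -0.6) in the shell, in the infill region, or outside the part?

At z = 6.44 mm: the cube is present — its section is the full 24×7.5 rectangle; the cylinder at (2.5, 9.5) is not intersected at this z (z outside [19.5, 36.5]); the cube at (2.5, 6.5) is not intersected at this z (z outside [15, 24.5]); Merging all regions: only the 24×7.5 cube is present, so the union is just that shape — 1 connected region. Overall, the cross-section is a single solid region. The nearest boundary edge runs (0.00, 0.00)→(24.00, 0.00); distance from the point to it = 0.60 mm. The point is not inside any of the regions above, so it lies outside the cross-section (0.60 mm from the nearest boundary).

outside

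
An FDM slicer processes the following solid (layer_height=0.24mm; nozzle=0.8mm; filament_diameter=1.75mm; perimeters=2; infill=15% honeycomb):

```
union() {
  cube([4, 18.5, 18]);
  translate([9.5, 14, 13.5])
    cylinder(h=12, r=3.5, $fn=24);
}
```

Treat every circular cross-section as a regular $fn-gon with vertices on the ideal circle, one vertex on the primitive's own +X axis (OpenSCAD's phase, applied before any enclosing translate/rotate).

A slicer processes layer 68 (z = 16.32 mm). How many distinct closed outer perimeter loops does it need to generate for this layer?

2

At z = 16.32 mm: the 4×18.5 cube contributes its full rectangle; the cylinder at (9.5, 14): section is a regular 24-gon, circumradius r=3.5; Taking the union: the 2 present regions are separate (no shared area or edge), so areas and boundary lengths simply add and each stays a separate island — 2 connected regions. The result has 2 disconnected regions.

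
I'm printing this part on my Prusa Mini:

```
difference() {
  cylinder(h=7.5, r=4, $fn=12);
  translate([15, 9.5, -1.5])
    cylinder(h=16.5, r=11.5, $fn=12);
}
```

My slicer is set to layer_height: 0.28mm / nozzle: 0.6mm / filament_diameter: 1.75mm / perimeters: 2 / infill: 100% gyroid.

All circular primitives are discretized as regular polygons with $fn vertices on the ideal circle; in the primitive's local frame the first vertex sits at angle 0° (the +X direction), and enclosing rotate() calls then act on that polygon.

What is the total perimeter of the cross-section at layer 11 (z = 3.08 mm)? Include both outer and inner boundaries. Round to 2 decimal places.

24.85 mm

At z = 3.08 mm: the r=4 cylinder contributes a regular 12-gon of circumradius 4 (perimeter = 2·12·4.000·sin(180°/12) = 24.85 mm); the cylinder at (15, 9.5): section is a regular 12-gon, circumradius r=11.5 (perimeter = 2·12·11.500·sin(180°/12) = 71.43 mm); Taking the first minus the rest: starting from the r=4 cylinder, the r=11.5 cylinder at (15, 9.5) misses the remaining region (no effect) — boundary = 24.85 mm. Overall, the cross-section is a single solid region. Total boundary length (outer) = 24.85 mm.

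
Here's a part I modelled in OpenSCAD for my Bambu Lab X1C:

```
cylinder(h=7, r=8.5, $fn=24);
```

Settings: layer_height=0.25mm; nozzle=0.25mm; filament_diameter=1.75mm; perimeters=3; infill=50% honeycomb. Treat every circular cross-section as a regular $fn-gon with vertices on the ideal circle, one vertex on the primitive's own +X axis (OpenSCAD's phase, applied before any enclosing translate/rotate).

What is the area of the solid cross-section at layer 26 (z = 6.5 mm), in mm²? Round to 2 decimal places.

224.40 mm²

At z = 6.5 mm: the cylinder: section is a regular 24-gon, circumradius r=8.5 (area = (24/2)·8.500²·sin(360°/24) = 224.40 mm²). Overall, the cross-section is a single solid region. Net area = 224.40 mm².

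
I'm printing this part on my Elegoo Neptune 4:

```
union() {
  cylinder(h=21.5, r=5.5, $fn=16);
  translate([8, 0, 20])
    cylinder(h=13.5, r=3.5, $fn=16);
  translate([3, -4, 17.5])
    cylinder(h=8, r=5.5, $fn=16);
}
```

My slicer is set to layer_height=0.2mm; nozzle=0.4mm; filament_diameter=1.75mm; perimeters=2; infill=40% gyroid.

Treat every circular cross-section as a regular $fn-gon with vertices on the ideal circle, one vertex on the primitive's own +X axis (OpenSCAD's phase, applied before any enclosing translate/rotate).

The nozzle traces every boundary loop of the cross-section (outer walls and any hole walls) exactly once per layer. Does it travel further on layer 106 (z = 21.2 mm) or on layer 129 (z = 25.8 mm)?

Layer 106 (z = 21.2): the cylinder: section is a regular 16-gon, circumradius r=5.5 (perimeter = 2·16·5.500·sin(180°/16) = 34.34 mm); the cylinder at (8, 0): section is a regular 16-gon, circumradius r=3.5 (perimeter = 2·16·3.500·sin(180°/16) = 21.85 mm); the r=5.5 cylinder at (3, -4) contributes a regular 16-gon of circumradius 5.5 (perimeter = 2·16·5.500·sin(180°/16) = 34.34 mm); Taking the union: the regions partially overlap (shared area 50.72 mm²), so the edge portions inside another operand are dropped and the merged outline is re-measured after clipping — boundary = 52.22 mm. So its perimeter = 52.22 mm. Layer 129 (z = 25.8): the cylinder is absent (z outside [0, 21.5]); the r=3.5 cylinder at (8, 0) gives a regular 16-gon of circumradius 3.5 (constant along its height) (perimeter = 2·16·3.500·sin(180°/16) = 21.85 mm); the cylinder at (3, -4) does not reach this height (z outside [17.5, 25.5]); Combining (union): only the r=3.5 cylinder at (8, 0) is present, so the union is just that shape — boundary = 21.85 mm. So its perimeter = 21.85 mm. Layer 106 is larger (52.22 vs 21.85 mm).

layer 106 (z = 21.2 mm)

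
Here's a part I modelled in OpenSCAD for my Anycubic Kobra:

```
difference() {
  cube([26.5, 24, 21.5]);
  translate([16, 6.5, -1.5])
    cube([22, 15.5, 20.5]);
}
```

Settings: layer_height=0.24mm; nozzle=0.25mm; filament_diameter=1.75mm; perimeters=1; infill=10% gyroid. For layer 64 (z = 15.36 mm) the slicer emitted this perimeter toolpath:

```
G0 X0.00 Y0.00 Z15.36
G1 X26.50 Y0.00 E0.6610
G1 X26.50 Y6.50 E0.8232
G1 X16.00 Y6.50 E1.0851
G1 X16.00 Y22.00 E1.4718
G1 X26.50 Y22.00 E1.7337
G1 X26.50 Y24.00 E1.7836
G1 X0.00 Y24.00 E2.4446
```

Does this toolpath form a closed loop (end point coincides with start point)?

Start point (G0): (0.00, 0.00). End point (last G1): the path does not return to the start — open.

no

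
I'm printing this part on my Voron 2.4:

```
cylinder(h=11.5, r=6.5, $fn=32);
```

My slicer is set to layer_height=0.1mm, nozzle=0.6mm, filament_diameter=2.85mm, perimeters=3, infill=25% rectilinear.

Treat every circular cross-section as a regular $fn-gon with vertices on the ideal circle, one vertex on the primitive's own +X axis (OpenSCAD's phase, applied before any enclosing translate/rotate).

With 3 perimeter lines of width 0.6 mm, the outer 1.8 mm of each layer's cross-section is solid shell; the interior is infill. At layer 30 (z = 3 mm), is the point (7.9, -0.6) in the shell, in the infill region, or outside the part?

At z = 3 mm: the cylinder: section is a regular 32-gon, circumradius r=6.5. Overall, the cross-section is a single solid region. The nearest boundary edge runs (6.38, -1.27)→(6.50, 0.00); distance from the point to it = 1.45 mm. The point is not inside any of the regions above, so it lies outside the cross-section (1.45 mm from the nearest boundary).

outside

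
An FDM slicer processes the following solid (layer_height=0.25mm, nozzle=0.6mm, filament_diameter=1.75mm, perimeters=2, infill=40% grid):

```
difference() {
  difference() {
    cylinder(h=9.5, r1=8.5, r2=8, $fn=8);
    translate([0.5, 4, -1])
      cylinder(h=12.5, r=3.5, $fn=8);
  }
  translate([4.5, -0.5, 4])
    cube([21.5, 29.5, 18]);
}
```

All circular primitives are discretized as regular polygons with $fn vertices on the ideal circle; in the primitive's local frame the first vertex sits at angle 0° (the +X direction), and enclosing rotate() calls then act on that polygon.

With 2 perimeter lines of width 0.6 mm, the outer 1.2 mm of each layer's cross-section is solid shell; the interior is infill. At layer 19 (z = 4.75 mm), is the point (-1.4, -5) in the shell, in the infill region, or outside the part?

infill

At z = 4.75 mm: the cone: at t=0.500 of its height the radius interpolates to r₁+(r₂−r₁)t = 8.250, giving a regular 8-gon of that circumradius; the r=3.5 cylinder at (0.5, 4) gives a regular 8-gon of circumradius 3.5 (constant along its height); Subtracting the remaining from the first: starting from the cone, the r=3.5 cylinder at (0.5, 4) lies wholly inside it (removes its full 34.65 mm² and its 21.43 mm outline becomes a hole wall) — 1 connected region with 1 hole; the cube at (4.5, -0.5) is present — its section is the full 21.5×29.5 rectangle; After the difference (first − rest): starting from that combined region, the 21.5×29.5 cube at (4.5, -0.5) partially overlaps it — only the 17.02 mm² overlap (of its 634.25 mm²) is removed, clipping the outline — 1 connected region with 1 hole. Overall, the cross-section is one region with 1 hole. The nearest boundary edge runs (-0.00, -8.25)→(-5.83, -5.83); distance from the point to it = 2.47 mm. The point is inside the cross-section and 2.47 mm from the nearest boundary — more than the 1.2 mm shell width (2 × 0.6), so it's in the infill interior.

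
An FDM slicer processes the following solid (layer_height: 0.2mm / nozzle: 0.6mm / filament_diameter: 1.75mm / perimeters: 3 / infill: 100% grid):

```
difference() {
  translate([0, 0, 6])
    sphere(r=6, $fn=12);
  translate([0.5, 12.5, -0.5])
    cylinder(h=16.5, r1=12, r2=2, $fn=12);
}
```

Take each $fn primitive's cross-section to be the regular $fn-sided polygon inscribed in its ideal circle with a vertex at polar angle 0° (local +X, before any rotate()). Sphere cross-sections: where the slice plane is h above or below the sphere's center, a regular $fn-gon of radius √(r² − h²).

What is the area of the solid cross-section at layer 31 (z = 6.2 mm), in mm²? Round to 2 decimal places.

104.07 mm²

At z = 6.2 mm: the sphere: section is a regular 12-gon, circumradius = √(r²−h²) = √(6²−0.2²) = 5.997 (area = (12/2)·5.997²·sin(360°/12) = 107.88 mm²); the cone at (0.5, 12.5) contributes a regular 12-gon of circumradius 7.939 (interpolated between r1=12 and r2=2 at t=0.406) (area = (12/2)·7.939²·sin(360°/12) = 189.10 mm²); After the difference (first − rest): starting from the r=6 sphere (107.88 mm²), the cone at (0.5, 12.5) partially overlaps it — only the 3.81 mm² overlap (of its 189.10 mm²) is removed, clipping the outline — area = 104.07 mm². Overall, the cross-section is a single solid region. Net area = 104.07 mm².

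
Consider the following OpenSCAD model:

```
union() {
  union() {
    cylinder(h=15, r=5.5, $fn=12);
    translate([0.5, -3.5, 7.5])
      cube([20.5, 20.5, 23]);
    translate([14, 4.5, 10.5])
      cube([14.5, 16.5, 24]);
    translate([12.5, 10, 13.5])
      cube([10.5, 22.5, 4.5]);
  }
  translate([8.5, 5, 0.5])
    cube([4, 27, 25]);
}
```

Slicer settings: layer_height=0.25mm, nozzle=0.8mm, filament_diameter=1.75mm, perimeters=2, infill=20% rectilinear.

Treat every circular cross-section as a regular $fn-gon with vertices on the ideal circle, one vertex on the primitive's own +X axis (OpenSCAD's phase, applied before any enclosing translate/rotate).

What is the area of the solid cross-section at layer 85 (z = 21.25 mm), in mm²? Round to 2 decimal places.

At z = 21.25 mm: the cylinder is absent (z outside [0, 15]); the cube at (0.5, -3.5) is present — its section is the full 20.5×20.5 rectangle (area 420.25 mm²); the 14.5×16.5 cube at (14, 4.5) contributes its full rectangle (area 239.25 mm²); the cube at (12.5, 10) is not intersected at this z (z outside [13.5, 18]); Merging all regions: the regions partially overlap — summed areas 659.50 mm² minus the doubly-counted overlap 87.50 mm² gives 572.00 mm² — area = 572.00 mm²; the cube at (8.5, 5) (footprint 4×27) is included at this height (area 108.00 mm²); Merging all regions: the regions partially overlap — summed areas 680.00 mm² minus the doubly-counted overlap 48.00 mm² gives 632.00 mm² — area = 632.00 mm². Overall, the cross-section is a single solid region. Net area = 632.00 mm².

632.00 mm²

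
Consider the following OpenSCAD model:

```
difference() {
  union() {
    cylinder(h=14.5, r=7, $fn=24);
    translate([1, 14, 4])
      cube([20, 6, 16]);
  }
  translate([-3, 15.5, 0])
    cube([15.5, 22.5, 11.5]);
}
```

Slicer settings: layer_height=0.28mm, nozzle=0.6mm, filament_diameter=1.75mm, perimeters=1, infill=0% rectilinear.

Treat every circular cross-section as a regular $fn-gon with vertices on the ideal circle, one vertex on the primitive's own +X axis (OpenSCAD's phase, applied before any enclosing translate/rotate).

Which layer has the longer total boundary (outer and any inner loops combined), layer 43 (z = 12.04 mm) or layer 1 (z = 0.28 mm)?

layer 43 (z = 12.04 mm)

Layer 43 (z = 12.04): the r=7 cylinder contributes a regular 24-gon of circumradius 7 (perimeter = 2·24·7.000·sin(180°/24) = 43.86 mm); the 20×6 cube at (1, 14) contributes its full rectangle (perimeter 52.00 mm); Taking the union: the 2 present regions are separate (no shared area or edge), so areas and boundary lengths simply add and each stays a separate island — boundary = 95.86 mm; the cube at (-3, 15.5) is not intersected at this z (z outside [0, 11.5]); After the difference (first − rest): none of the subtracted shapes is present at this height, so the result so far is unchanged — boundary = 95.86 mm. So its perimeter = 95.86 mm. Layer 1 (z = 0.28): the cylinder: section is a regular 24-gon, circumradius r=7 (perimeter = 2·24·7.000·sin(180°/24) = 43.86 mm); the cube at (1, 14) is absent (z outside [4, 20]); Merging all regions: only the r=7 cylinder is present, so the union is just that shape — boundary = 43.86 mm; the 15.5×22.5 cube at (-3, 15.5) contributes its full rectangle (perimeter 76.00 mm); Taking the first minus the rest: starting from the result so far, the 15.5×22.5 cube at (-3, 15.5) misses the remaining region (no effect) — boundary = 43.86 mm. So its perimeter = 43.86 mm. Layer 43 is larger (95.86 vs 43.86 mm).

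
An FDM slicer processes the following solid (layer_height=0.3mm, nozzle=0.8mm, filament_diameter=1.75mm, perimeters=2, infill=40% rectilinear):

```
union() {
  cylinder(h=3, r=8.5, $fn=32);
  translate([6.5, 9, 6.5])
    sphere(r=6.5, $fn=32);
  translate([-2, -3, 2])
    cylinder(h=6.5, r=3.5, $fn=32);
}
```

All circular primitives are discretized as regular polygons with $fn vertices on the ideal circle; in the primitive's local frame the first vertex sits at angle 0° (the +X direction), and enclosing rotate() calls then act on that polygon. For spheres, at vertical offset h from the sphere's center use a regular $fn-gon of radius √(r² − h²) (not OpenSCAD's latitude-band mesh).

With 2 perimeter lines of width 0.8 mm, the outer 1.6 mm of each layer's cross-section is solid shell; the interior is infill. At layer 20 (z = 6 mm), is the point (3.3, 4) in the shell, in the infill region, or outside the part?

At z = 6 mm: the cylinder is not intersected at this z (z outside [0, 3]); the r=6.5 sphere at (6.5, 9) slices to a regular 32-gon of circumradius 6.481 (√(r²−h²) with h=0.5 from center); the r=3.5 cylinder at (-2, -3) gives a regular 32-gon of circumradius 3.5 (constant along its height); Combining (union): the 2 present regions are separate (no shared area or edge), so areas and boundary lengths simply add and each stays a separate island — 2 connected regions. Overall, the cross-section has 2 separate islands. The nearest boundary edge runs (4.02, 3.01)→(2.90, 3.61); distance from the point to it = 0.53 mm. (Shell/infill is judged within the island containing the point — the largest one.) The point is inside the cross-section, 0.53 mm from the nearest boundary — within the 1.6 mm shell band (2 × 0.8).

shell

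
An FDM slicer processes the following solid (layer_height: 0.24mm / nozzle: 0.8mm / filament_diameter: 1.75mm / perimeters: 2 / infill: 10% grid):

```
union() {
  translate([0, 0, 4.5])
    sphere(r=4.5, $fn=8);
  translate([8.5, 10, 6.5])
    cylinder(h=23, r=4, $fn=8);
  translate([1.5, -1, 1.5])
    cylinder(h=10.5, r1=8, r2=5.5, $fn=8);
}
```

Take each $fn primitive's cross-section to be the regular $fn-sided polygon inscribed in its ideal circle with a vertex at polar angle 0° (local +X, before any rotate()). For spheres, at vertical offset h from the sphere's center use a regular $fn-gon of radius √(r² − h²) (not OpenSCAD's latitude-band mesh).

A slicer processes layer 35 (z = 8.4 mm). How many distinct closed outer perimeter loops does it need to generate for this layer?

2

At z = 8.4 mm: the r=4.5 sphere contributes a regular 8-gon of circumradius √(4.5²−3.9²) = 2.245; the r=4 cylinder at (8.5, 10) gives a regular 8-gon of circumradius 4 (constant along its height); the cone at (1.5, -1): at t=0.657 of its height the radius interpolates to r₁+(r₂−r₁)t = 6.357, giving a regular 8-gon of that circumradius; Combining (union): the regions partially overlap (shared area 14.26 mm²), so overlapping operands fuse into one piece — 2 connected regions. The result has 2 disconnected regions.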